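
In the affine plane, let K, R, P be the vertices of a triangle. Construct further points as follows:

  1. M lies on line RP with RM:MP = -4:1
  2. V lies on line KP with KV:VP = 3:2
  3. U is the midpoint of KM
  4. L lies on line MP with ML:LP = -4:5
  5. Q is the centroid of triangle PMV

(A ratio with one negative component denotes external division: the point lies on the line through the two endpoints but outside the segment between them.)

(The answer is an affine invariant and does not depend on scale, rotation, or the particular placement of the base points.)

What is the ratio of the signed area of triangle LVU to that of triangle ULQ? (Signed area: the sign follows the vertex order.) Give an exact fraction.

[LVU]:[ULQ] = 21/52

Set K = (0, 0), R = (1, 0), P = (0, 1); any affine frame gives the same invariant.
1. M lies on line RP with RM:MP = -4:1 ⇒ M = (-1/3, 4/3)
2. V lies on line KP with KV:VP = 3:2 ⇒ V = (0, 3/5)
3. U is the midpoint of KM ⇒ U = (-1/6, 2/3)
4. L lies on line MP with ML:LP = -4:5 ⇒ L = (-5/3, 8/3)
5. Q is the centroid of triangle PMV ⇒ Q = (-1/9, 44/45)
2·[LVU] = -7/30, 2·[ULQ] = -26/45
[LVU]:[ULQ] = -7/30:-26/45 = 21/52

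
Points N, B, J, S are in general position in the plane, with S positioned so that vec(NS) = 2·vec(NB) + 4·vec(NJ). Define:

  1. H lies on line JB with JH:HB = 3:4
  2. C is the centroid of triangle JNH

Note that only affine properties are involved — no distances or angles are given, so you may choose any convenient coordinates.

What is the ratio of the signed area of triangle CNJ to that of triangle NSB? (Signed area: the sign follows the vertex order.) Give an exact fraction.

[CNJ]:[NSB] = 1/28

Assign N = (0, 0), B = (1, 0), J = (0, 1), S = (2, 4) — the answer is frame-independent, so this choice is without loss of generality.
1. H lies on line JB with JH:HB = 3:4 ⇒ H = (3/7, 4/7)
2. C is the centroid of triangle JNH ⇒ C = (1/7, 11/21)
2·[CNJ] = -1/7, 2·[NSB] = -4
[CNJ]:[NSB] = -1/7:-4 = 1/28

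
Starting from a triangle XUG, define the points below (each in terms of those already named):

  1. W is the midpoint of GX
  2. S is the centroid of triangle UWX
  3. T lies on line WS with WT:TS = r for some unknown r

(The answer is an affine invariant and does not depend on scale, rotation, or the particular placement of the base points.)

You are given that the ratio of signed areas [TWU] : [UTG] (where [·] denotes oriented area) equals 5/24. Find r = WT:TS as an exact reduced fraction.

r = 5/3

Work in coordinates with X = (0, 0), U = (1, 0), G = (0, 1).
1. W is the midpoint of GX ⇒ W = (0, 1/2)
2. S is the centroid of triangle UWX ⇒ S = (1/3, 1/6)
3. With WT:TS = r, write λ = r/(r+1) so T = W + λ·(S−W); T is affine-linear in λ
Every point depending on T is an affine combination of T and λ-independent points, so each such coordinate is linear in λ; the λ² term in each signed area is a multiple of (S−W)×(S−W) = 0, so 2·[TWU] and 2·[UTG] are each linear in λ. Evaluating at λ=0 and λ=1:
  2·[TWU] = -1/6·λ,   2·[UTG] = -1/2
So [TWU]:[UTG] = (-1/6·λ) / (-1/2). Setting this equal to 5/24:
  -1/6·λ = 5/24·(-1/2)  ⇒  λ = 5/8
Then r = λ/(1−λ) = (5/8)/(3/8) = 5/3. Check: with r = 5/3, T = (5/24, 7/24) and [TWU]:[UTG] = 5/24 as required.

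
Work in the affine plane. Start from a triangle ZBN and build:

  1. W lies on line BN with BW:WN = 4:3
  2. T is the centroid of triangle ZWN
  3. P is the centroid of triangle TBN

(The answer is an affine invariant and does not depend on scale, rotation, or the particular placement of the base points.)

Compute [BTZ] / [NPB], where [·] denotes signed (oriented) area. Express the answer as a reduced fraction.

[BTZ]:[NPB] = 33/7

Set Z = (0, 0), B = (1, 0), N = (0, 1); any affine frame gives the same invariant.
1. W lies on line BN with BW:WN = 4:3 ⇒ W = (3/7, 4/7)
2. T is the centroid of triangle ZWN ⇒ T = (1/7, 11/21)
3. P is the centroid of triangle TBN ⇒ P = (8/21, 32/63)
2·[BTZ] = 11/21, 2·[NPB] = 1/9
[BTZ]:[NPB] = 11/21:1/9 = 33/7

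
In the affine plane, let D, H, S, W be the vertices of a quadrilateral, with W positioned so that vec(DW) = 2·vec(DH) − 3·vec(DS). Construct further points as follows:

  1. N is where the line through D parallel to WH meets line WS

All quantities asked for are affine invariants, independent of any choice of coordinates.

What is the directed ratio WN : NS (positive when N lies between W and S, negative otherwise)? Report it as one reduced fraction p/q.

Work in coordinates with D = (0, 0), H = (1, 0), S = (0, 1), W = (2, -3).
1. N is where the line through D parallel to WH meets line WS ⇒ N = (-1, 3)
N = W + t·(S−W) with t = 3/2, so WN:NS = t:(1−t) = 3/2:-1/2

WN:NS = -3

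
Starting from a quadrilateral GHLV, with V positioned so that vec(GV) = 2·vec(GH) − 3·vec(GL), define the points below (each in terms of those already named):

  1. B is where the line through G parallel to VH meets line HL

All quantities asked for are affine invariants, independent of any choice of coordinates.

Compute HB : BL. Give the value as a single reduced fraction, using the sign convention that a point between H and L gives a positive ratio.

HB:BL = -3

Set G = (0, 0), H = (1, 0), L = (0, 1), V = (2, -3); any affine frame gives the same invariant.
1. B is where the line through G parallel to VH meets line HL ⇒ B = (-1/2, 3/2)
B = H + t·(L−H) with t = 3/2, so HB:BL = t:(1−t) = 3/2:-1/2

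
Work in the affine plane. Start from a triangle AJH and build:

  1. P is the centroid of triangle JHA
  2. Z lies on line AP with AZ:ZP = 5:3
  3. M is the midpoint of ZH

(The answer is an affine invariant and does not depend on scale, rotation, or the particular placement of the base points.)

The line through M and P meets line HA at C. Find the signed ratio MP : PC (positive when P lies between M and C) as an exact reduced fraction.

MP:PC = -11/16

Work in coordinates with A = (0, 0), J = (1, 0), H = (0, 1).
1. P is the centroid of triangle JHA ⇒ P = (1/3, 1/3)
2. Z lies on line AP with AZ:ZP = 5:3 ⇒ Z = (5/24, 5/24)
3. M is the midpoint of ZH ⇒ M = (5/48, 29/48)
line MP meets HA at C = (0, 8/11)
P = M + t·(C−M) with t = -11/5, so MP:PC = -11/5:16/5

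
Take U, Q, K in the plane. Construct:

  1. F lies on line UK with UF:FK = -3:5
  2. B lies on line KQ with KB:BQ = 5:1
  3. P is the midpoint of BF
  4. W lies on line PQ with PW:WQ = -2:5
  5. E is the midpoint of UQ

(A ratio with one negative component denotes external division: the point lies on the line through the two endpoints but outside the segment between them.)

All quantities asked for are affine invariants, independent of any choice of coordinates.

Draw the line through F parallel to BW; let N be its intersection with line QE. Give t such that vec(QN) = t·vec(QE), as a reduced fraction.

Choose coordinates U = (0, 0), Q = (1, 0), K = (0, 1).
1. F lies on line UK with UF:FK = -3:5 ⇒ F = (0, -3/2)
2. B lies on line KQ with KB:BQ = 5:1 ⇒ B = (5/6, 1/6)
3. P is the midpoint of BF ⇒ P = (5/12, -2/3)
4. W lies on line PQ with PW:WQ = -2:5 ⇒ W = (1/36, -10/9)
5. E is the midpoint of UQ ⇒ E = (1/2, 0)
through F parallel to BW: direction (-29/36, -23/18); meets QE at N = (87/92, 0)
N = Q + t·(E−Q) with t = 5/46

t = 5/46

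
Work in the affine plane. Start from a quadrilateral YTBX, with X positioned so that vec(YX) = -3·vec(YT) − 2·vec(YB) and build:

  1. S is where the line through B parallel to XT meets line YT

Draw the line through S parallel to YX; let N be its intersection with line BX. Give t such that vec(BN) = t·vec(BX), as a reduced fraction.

t = -1/3

Set Y = (0, 0), T = (1, 0), B = (0, 1), X = (-3, -2); any affine frame gives the same invariant.
1. S is where the line through B parallel to XT meets line YT ⇒ S = (-2, 0)
through S parallel to YX: direction (-3, -2); meets BX at N = (1, 2)
N = B + t·(X−B) with t = -1/3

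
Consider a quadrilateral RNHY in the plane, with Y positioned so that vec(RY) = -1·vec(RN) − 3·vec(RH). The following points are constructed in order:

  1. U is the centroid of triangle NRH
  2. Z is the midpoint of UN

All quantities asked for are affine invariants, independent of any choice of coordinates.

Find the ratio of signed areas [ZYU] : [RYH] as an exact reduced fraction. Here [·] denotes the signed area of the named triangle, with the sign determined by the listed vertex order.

Assign R = (0, 0), N = (1, 0), H = (0, 1), Y = (-1, -3) — the answer is frame-independent, so this choice is without loss of generality.
1. U is the centroid of triangle NRH ⇒ U = (1/3, 1/3)
2. Z is the midpoint of UN ⇒ Z = (2/3, 1/6)
2·[ZYU] = -4/3, 2·[RYH] = -1
[ZYU]:[RYH] = -4/3:-1 = 4/3

[ZYU]:[RYH] = 4/3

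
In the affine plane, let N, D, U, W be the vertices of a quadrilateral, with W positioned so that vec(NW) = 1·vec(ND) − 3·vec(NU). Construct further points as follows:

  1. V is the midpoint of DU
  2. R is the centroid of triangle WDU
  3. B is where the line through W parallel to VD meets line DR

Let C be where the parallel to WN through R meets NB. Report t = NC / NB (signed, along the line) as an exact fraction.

Work in coordinates with N = (0, 0), D = (1, 0), U = (0, 1), W = (1, -3).
1. V is the midpoint of DU ⇒ V = (1/2, 1/2)
2. R is the centroid of triangle WDU ⇒ R = (2/3, -2/3)
3. B is where the line through W parallel to VD meets line DR ⇒ B = (0, -2)
through R parallel to WN: direction (-1, 3); meets NB at C = (0, 4/3)
C = N + t·(B−N) with t = -2/3

t = -2/3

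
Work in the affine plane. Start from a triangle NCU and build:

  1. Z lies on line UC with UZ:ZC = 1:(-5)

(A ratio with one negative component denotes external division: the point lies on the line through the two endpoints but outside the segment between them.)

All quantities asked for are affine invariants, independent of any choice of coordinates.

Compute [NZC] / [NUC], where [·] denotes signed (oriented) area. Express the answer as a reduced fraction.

[NZC]:[NUC] = 5/4

Choose coordinates N = (0, 0), C = (1, 0), U = (0, 1).
1. Z lies on line UC with UZ:ZC = 1:(-5) ⇒ Z = (-1/4, 5/4)
2·[NZC] = -5/4, 2·[NUC] = -1
[NZC]:[NUC] = -5/4:-1 = 5/4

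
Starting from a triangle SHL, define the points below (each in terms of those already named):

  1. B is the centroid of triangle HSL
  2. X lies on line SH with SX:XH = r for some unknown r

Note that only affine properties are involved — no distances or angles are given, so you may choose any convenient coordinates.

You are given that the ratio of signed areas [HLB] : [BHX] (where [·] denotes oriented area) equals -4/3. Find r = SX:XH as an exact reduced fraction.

r = 1/3

Set S = (0, 0), H = (1, 0), L = (0, 1); any affine frame gives the same invariant.
1. B is the centroid of triangle HSL ⇒ B = (1/3, 1/3)
2. With SX:XH = r, write λ = r/(r+1) so X = S + λ·(H−S); X is affine-linear in λ
Every point depending on X is an affine combination of X and λ-independent points, so each such coordinate is linear in λ; the λ² term in each signed area is a multiple of (H−S)×(H−S) = 0, so 2·[HLB] and 2·[BHX] are each linear in λ. Evaluating at λ=0 and λ=1:
  2·[HLB] = 1/3,   2·[BHX] = 1/3·λ − 1/3
So [HLB]:[BHX] = (1/3) / (1/3·λ − 1/3). Setting this equal to -4/3:
  1/3 = -4/3·(1/3·λ − 1/3)  ⇒  λ = 1/4
Then r = λ/(1−λ) = (1/4)/(3/4) = 1/3. Check: with r = 1/3, X = (1/4, 0) and [HLB]:[BHX] = -4/3 as required.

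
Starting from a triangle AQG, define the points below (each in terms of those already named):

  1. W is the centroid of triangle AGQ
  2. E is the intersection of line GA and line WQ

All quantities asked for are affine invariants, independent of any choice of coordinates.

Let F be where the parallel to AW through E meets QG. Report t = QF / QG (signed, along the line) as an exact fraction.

t = 3/4

Work in coordinates with A = (0, 0), Q = (1, 0), G = (0, 1).
1. W is the centroid of triangle AGQ ⇒ W = (1/3, 1/3)
2. E is the intersection of line GA and line WQ ⇒ E = (0, 1/2)
through E parallel to AW: direction (1/3, 1/3); meets QG at F = (1/4, 3/4)
F = Q + t·(G−Q) with t = 3/4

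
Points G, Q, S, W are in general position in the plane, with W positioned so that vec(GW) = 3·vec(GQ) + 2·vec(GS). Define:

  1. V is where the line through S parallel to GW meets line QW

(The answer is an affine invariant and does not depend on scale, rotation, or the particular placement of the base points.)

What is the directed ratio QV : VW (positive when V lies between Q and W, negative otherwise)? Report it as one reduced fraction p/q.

QV:VW = -5/3

Set G = (0, 0), Q = (1, 0), S = (0, 1), W = (3, 2); any affine frame gives the same invariant.
1. V is where the line through S parallel to GW meets line QW ⇒ V = (6, 5)
V = Q + t·(W−Q) with t = 5/2, so QV:VW = t:(1−t) = 5/2:-3/2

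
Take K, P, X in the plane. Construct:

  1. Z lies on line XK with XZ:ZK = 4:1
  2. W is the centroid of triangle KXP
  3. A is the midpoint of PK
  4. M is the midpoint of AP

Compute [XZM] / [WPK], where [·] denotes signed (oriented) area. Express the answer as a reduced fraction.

Choose coordinates K = (0, 0), P = (1, 0), X = (0, 1).
1. Z lies on line XK with XZ:ZK = 4:1 ⇒ Z = (0, 1/5)
2. W is the centroid of triangle KXP ⇒ W = (1/3, 1/3)
3. A is the midpoint of PK ⇒ A = (1/2, 0)
4. M is the midpoint of AP ⇒ M = (3/4, 0)
2·[XZM] = 3/5, 2·[WPK] = -1/3
[XZM]:[WPK] = 3/5:-1/3 = -9/5

[XZM]:[WPK] = -9/5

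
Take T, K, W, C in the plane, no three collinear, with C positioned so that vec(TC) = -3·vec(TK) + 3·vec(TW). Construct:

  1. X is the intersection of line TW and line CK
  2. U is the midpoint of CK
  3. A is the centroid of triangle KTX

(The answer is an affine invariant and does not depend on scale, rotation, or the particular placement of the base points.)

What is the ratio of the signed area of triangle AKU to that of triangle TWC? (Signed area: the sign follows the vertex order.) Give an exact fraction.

Work in coordinates with T = (0, 0), K = (1, 0), W = (0, 1), C = (-3, 3).
1. X is the intersection of line TW and line CK ⇒ X = (0, 3/4)
2. U is the midpoint of CK ⇒ U = (-1, 3/2)
3. A is the centroid of triangle KTX ⇒ A = (1/3, 1/4)
2·[AKU] = 1/2, 2·[TWC] = 3
[AKU]:[TWC] = 1/2:3 = 1/6

[AKU]:[TWC] = 1/6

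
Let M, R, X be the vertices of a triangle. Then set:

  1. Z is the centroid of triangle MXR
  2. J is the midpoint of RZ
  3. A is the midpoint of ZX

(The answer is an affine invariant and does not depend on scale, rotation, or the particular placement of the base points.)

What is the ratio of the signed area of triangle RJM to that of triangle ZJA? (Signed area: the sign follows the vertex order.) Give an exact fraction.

[RJM]:[ZJA] = 2

Work in coordinates with M = (0, 0), R = (1, 0), X = (0, 1).
1. Z is the centroid of triangle MXR ⇒ Z = (1/3, 1/3)
2. J is the midpoint of RZ ⇒ J = (2/3, 1/6)
3. A is the midpoint of ZX ⇒ A = (1/6, 2/3)
2·[RJM] = 1/6, 2·[ZJA] = 1/12
[RJM]:[ZJA] = 1/6:1/12 = 2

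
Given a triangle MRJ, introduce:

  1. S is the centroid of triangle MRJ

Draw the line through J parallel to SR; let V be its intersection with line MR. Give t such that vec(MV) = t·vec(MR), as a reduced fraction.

Work in coordinates with M = (0, 0), R = (1, 0), J = (0, 1).
1. S is the centroid of triangle MRJ ⇒ S = (1/3, 1/3)
through J parallel to SR: direction (2/3, -1/3); meets MR at V = (2, 0)
V = M + t·(R−M) with t = 2

t = 2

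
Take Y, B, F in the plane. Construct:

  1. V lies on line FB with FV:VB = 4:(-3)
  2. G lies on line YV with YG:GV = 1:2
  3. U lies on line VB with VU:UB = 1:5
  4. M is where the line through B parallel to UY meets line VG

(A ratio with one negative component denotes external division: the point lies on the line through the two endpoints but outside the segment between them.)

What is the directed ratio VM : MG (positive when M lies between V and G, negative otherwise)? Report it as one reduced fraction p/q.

VM:MG = -9/8

Choose coordinates Y = (0, 0), B = (1, 0), F = (0, 1).
1. V lies on line FB with FV:VB = 4:(-3) ⇒ V = (4, -3)
2. G lies on line YV with YG:GV = 1:2 ⇒ G = (4/3, -1)
3. U lies on line VB with VU:UB = 1:5 ⇒ U = (7/2, -5/2)
4. M is where the line through B parallel to UY meets line VG ⇒ M = (-20, 15)
M = V + t·(G−V) with t = 9, so VM:MG = t:(1−t) = 9:-8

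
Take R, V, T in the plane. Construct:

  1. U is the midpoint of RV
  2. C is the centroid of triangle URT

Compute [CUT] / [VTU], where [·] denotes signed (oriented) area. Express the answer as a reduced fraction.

[CUT]:[VTU] = 1/3

Assign R = (0, 0), V = (1, 0), T = (0, 1) — the answer is frame-independent, so this choice is without loss of generality.
1. U is the midpoint of RV ⇒ U = (1/2, 0)
2. C is the centroid of triangle URT ⇒ C = (1/6, 1/3)
2·[CUT] = 1/6, 2·[VTU] = 1/2
[CUT]:[VTU] = 1/6:1/2 = 1/3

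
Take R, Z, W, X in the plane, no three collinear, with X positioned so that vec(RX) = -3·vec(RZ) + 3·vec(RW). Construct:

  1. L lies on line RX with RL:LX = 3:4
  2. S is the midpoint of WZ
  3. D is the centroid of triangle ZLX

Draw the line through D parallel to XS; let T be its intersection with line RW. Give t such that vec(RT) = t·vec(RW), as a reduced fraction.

t = 95/147

Set R = (0, 0), Z = (1, 0), W = (0, 1), X = (-3, 3); any affine frame gives the same invariant.
1. L lies on line RX with RL:LX = 3:4 ⇒ L = (-9/7, 9/7)
2. S is the midpoint of WZ ⇒ S = (1/2, 1/2)
3. D is the centroid of triangle ZLX ⇒ D = (-23/21, 10/7)
through D parallel to XS: direction (7/2, -5/2); meets RW at T = (0, 95/147)
T = R + t·(W−R) with t = 95/147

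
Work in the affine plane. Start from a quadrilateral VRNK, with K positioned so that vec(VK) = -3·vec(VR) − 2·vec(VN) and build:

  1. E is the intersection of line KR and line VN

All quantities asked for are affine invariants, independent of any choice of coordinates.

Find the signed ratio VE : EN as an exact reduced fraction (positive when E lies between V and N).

Choose coordinates V = (0, 0), R = (1, 0), N = (0, 1), K = (-3, -2).
1. E is the intersection of line KR and line VN ⇒ E = (0, -1/2)
E = V + t·(N−V) with t = -1/2, so VE:EN = t:(1−t) = -1/2:3/2

VE:EN = -1/3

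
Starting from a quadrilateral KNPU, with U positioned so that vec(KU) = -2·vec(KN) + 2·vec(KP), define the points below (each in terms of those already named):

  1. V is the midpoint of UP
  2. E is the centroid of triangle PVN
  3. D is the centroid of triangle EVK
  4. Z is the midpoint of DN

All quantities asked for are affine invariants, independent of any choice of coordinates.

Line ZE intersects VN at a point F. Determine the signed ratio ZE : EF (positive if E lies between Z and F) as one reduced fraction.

Assign K = (0, 0), N = (1, 0), P = (0, 1), U = (-2, 2) — the answer is frame-independent, so this choice is without loss of generality.
1. V is the midpoint of UP ⇒ V = (-1, 3/2)
2. E is the centroid of triangle PVN ⇒ E = (0, 5/6)
3. D is the centroid of triangle EVK ⇒ D = (-1/3, 7/9)
4. Z is the midpoint of DN ⇒ Z = (1/3, 7/18)
line ZE meets VN at F = (1/7, 9/14)
E = Z + t·(F−Z) with t = 7/4, so ZE:EF = 7/4:-3/4

ZE:EF = -7/3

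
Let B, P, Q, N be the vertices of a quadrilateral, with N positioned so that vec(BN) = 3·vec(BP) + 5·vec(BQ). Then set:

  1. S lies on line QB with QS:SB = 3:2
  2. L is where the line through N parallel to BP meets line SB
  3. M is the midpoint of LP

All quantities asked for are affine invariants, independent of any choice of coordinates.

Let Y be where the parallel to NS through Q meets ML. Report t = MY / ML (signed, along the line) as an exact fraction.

t = -11/49

Assign B = (0, 0), P = (1, 0), Q = (0, 1), N = (3, 5) — the answer is frame-independent, so this choice is without loss of generality.
1. S lies on line QB with QS:SB = 3:2 ⇒ S = (0, 2/5)
2. L is where the line through N parallel to BP meets line SB ⇒ L = (0, 5)
3. M is the midpoint of LP ⇒ M = (1/2, 5/2)
through Q parallel to NS: direction (-3, -23/5); meets ML at Y = (30/49, 95/49)
Y = M + t·(L−M) with t = -11/49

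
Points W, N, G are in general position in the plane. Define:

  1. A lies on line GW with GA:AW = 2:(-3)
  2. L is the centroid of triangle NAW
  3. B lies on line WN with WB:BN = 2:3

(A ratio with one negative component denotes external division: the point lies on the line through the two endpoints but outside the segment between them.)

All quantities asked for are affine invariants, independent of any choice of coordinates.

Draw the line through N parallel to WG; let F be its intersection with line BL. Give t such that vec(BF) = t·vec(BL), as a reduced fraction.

t = -9

Work in coordinates with W = (0, 0), N = (1, 0), G = (0, 1).
1. A lies on line GW with GA:AW = 2:(-3) ⇒ A = (0, 3)
2. L is the centroid of triangle NAW ⇒ L = (1/3, 1)
3. B lies on line WN with WB:BN = 2:3 ⇒ B = (2/5, 0)
through N parallel to WG: direction (0, 1); meets BL at F = (1, -9)
F = B + t·(L−B) with t = -9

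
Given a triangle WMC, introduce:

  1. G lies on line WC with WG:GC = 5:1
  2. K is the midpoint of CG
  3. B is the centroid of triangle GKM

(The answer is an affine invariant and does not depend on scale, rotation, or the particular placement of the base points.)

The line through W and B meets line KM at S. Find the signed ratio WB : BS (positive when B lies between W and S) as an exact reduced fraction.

Choose coordinates W = (0, 0), M = (1, 0), C = (0, 1).
1. G lies on line WC with WG:GC = 5:1 ⇒ G = (0, 5/6)
2. K is the midpoint of CG ⇒ K = (0, 11/12)
3. B is the centroid of triangle GKM ⇒ B = (1/3, 7/12)
line WB meets KM at S = (11/32, 77/128)
B = W + t·(S−W) with t = 32/33, so WB:BS = 32/33:1/33

WB:BS = 32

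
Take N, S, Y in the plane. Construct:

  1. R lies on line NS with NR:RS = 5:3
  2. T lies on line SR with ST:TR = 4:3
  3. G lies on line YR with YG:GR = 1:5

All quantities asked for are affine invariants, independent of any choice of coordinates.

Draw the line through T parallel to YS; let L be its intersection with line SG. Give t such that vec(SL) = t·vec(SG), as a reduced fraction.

Work in coordinates with N = (0, 0), S = (1, 0), Y = (0, 1).
1. R lies on line NS with NR:RS = 5:3 ⇒ R = (5/8, 0)
2. T lies on line SR with ST:TR = 4:3 ⇒ T = (11/14, 0)
3. G lies on line YR with YG:GR = 1:5 ⇒ G = (5/48, 5/6)
through T parallel to YS: direction (1, -1); meets SG at L = (-29/14, 20/7)
L = S + t·(G−S) with t = 24/7

t = 24/7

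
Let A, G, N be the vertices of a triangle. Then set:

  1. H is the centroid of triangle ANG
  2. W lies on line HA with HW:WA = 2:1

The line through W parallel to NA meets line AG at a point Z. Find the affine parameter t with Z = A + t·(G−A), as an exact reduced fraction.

t = 1/9

Work in coordinates with A = (0, 0), G = (1, 0), N = (0, 1).
1. H is the centroid of triangle ANG ⇒ H = (1/3, 1/3)
2. W lies on line HA with HW:WA = 2:1 ⇒ W = (1/9, 1/9)
through W parallel to NA: direction (0, -1); meets AG at Z = (1/9, 0)
Z = A + t·(G−A) with t = 1/9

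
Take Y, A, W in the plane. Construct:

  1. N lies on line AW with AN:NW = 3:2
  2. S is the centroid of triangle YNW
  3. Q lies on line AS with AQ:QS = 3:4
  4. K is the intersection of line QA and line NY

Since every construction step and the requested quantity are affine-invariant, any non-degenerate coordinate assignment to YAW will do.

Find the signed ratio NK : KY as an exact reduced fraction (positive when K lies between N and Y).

Work in coordinates with Y = (0, 0), A = (1, 0), W = (0, 1).
1. N lies on line AW with AN:NW = 3:2 ⇒ N = (2/5, 3/5)
2. S is the centroid of triangle YNW ⇒ S = (2/15, 8/15)
3. Q lies on line AS with AQ:QS = 3:4 ⇒ Q = (22/35, 8/35)
4. K is the intersection of line QA and line NY ⇒ K = (16/55, 24/55)
K = N + t·(Y−N) with t = 3/11, so NK:KY = t:(1−t) = 3/11:8/11

NK:KY = 3/8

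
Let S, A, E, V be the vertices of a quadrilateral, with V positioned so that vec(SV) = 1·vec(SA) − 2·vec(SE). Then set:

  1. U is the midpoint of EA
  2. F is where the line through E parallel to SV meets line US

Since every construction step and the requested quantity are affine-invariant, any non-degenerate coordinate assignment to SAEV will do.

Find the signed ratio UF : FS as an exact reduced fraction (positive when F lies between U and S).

UF:FS = 1/2

Work in coordinates with S = (0, 0), A = (1, 0), E = (0, 1), V = (1, -2).
1. U is the midpoint of EA ⇒ U = (1/2, 1/2)
2. F is where the line through E parallel to SV meets line US ⇒ F = (1/3, 1/3)
F = U + t·(S−U) with t = 1/3, so UF:FS = t:(1−t) = 1/3:2/3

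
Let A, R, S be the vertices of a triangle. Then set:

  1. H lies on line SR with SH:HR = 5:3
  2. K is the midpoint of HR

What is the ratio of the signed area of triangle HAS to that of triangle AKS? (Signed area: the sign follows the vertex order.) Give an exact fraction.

Assign A = (0, 0), R = (1, 0), S = (0, 1) — the answer is frame-independent, so this choice is without loss of generality.
1. H lies on line SR with SH:HR = 5:3 ⇒ H = (5/8, 3/8)
2. K is the midpoint of HR ⇒ K = (13/16, 3/16)
2·[HAS] = -5/8, 2·[AKS] = 13/16
[HAS]:[AKS] = -5/8:13/16 = -10/13

[HAS]:[AKS] = -10/13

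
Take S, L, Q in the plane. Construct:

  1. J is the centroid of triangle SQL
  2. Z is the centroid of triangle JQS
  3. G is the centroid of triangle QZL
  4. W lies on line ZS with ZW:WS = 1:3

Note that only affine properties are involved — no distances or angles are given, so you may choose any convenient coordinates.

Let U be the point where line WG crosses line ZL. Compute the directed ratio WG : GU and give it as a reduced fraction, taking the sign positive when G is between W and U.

Work in coordinates with S = (0, 0), L = (1, 0), Q = (0, 1).
1. J is the centroid of triangle SQL ⇒ J = (1/3, 1/3)
2. Z is the centroid of triangle JQS ⇒ Z = (1/9, 4/9)
3. G is the centroid of triangle QZL ⇒ G = (10/27, 13/27)
4. W lies on line ZS with ZW:WS = 1:3 ⇒ W = (1/12, 1/3)
line WG meets ZL at U = (13/63, 25/63)
G = W + t·(U−W) with t = 7/3, so WG:GU = 7/3:-4/3

WG:GU = -7/4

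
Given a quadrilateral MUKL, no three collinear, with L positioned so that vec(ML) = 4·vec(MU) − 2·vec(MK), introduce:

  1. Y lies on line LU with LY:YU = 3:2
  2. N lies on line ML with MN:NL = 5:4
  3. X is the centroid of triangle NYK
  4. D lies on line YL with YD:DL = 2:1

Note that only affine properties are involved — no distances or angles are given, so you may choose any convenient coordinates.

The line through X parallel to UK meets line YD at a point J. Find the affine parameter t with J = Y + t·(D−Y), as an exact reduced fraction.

Set M = (0, 0), U = (1, 0), K = (0, 1), L = (4, -2); any affine frame gives the same invariant.
1. Y lies on line LU with LY:YU = 3:2 ⇒ Y = (11/5, -4/5)
2. N lies on line ML with MN:NL = 5:4 ⇒ N = (20/9, -10/9)
3. X is the centroid of triangle NYK ⇒ X = (199/135, -41/135)
4. D lies on line YL with YD:DL = 2:1 ⇒ D = (17/5, -8/5)
through X parallel to UK: direction (-1, 1); meets YD at J = (68/45, -46/135)
J = Y + t·(D−Y) with t = -31/54

t = -31/54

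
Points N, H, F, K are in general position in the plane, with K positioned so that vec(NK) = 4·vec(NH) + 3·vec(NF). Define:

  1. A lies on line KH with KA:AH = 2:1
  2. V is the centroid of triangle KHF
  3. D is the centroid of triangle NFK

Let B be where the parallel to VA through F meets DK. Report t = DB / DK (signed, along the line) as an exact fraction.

Set N = (0, 0), H = (1, 0), F = (0, 1), K = (4, 3); any affine frame gives the same invariant.
1. A lies on line KH with KA:AH = 2:1 ⇒ A = (2, 1)
2. V is the centroid of triangle KHF ⇒ V = (5/3, 4/3)
3. D is the centroid of triangle NFK ⇒ D = (4/3, 4/3)
through F parallel to VA: direction (1/3, -1/3); meets DK at B = (4/13, 9/13)
B = D + t·(K−D) with t = -5/13

t = -5/13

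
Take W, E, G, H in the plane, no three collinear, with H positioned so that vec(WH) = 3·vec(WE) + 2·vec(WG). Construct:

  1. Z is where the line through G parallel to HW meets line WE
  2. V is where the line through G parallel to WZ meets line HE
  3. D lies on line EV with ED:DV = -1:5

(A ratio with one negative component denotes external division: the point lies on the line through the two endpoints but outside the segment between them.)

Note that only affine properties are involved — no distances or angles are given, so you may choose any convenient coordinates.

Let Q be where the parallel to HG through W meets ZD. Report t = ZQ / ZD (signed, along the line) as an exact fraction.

Choose coordinates W = (0, 0), E = (1, 0), G = (0, 1), H = (3, 2).
1. Z is where the line through G parallel to HW meets line WE ⇒ Z = (-3/2, 0)
2. V is where the line through G parallel to WZ meets line HE ⇒ V = (2, 1)
3. D lies on line EV with ED:DV = -1:5 ⇒ D = (3/4, -1/4)
through W parallel to HG: direction (-3, -1); meets ZD at Q = (-3/8, -1/8)
Q = Z + t·(D−Z) with t = 1/2

t = 1/2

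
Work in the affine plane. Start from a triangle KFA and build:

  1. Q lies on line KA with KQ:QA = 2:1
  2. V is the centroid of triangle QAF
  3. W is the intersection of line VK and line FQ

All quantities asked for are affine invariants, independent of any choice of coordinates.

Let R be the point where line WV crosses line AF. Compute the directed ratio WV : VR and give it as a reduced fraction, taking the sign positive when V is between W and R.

WV:VR = 8/7

Work in coordinates with K = (0, 0), F = (1, 0), A = (0, 1).
1. Q lies on line KA with KQ:QA = 2:1 ⇒ Q = (0, 2/3)
2. V is the centroid of triangle QAF ⇒ V = (1/3, 5/9)
3. W is the intersection of line VK and line FQ ⇒ W = (2/7, 10/21)
line WV meets AF at R = (3/8, 5/8)
V = W + t·(R−W) with t = 8/15, so WV:VR = 8/15:7/15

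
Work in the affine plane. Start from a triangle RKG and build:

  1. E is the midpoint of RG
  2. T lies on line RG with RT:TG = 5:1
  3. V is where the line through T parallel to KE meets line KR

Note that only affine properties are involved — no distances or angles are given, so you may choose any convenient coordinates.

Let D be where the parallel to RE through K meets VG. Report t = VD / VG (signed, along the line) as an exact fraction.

t = 2/5

Work in coordinates with R = (0, 0), K = (1, 0), G = (0, 1).
1. E is the midpoint of RG ⇒ E = (0, 1/2)
2. T lies on line RG with RT:TG = 5:1 ⇒ T = (0, 5/6)
3. V is where the line through T parallel to KE meets line KR ⇒ V = (5/3, 0)
through K parallel to RE: direction (0, 1/2); meets VG at D = (1, 2/5)
D = V + t·(G−V) with t = 2/5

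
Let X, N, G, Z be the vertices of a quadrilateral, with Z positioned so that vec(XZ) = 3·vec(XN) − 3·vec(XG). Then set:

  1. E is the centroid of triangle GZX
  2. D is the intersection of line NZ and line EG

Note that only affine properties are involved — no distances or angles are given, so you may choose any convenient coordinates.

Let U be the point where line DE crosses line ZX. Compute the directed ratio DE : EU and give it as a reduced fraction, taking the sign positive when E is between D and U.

DE:EU = 8

Work in coordinates with X = (0, 0), N = (1, 0), G = (0, 1), Z = (3, -3).
1. E is the centroid of triangle GZX ⇒ E = (1, -2/3)
2. D is the intersection of line NZ and line EG ⇒ D = (-3, 6)
line DE meets ZX at U = (3/2, -3/2)
E = D + t·(U−D) with t = 8/9, so DE:EU = 8/9:1/9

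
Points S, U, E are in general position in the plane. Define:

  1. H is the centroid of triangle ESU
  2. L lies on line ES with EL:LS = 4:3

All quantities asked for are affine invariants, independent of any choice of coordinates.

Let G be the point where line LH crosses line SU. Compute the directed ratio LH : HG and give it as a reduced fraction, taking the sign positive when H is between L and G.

Work in coordinates with S = (0, 0), U = (1, 0), E = (0, 1).
1. H is the centroid of triangle ESU ⇒ H = (1/3, 1/3)
2. L lies on line ES with EL:LS = 4:3 ⇒ L = (0, 3/7)
line LH meets SU at G = (3/2, 0)
H = L + t·(G−L) with t = 2/9, so LH:HG = 2/9:7/9

LH:HG = 2/7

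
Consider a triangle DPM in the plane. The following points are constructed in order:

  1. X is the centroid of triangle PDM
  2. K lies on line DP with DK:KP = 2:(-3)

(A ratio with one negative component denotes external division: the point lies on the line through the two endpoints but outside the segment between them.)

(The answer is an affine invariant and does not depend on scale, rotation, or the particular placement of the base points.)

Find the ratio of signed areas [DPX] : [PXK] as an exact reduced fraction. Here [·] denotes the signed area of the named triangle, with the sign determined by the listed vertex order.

[DPX]:[PXK] = 1/3

Choose coordinates D = (0, 0), P = (1, 0), M = (0, 1).
1. X is the centroid of triangle PDM ⇒ X = (1/3, 1/3)
2. K lies on line DP with DK:KP = 2:(-3) ⇒ K = (-2, 0)
2·[DPX] = 1/3, 2·[PXK] = 1
[DPX]:[PXK] = 1/3:1 = 1/3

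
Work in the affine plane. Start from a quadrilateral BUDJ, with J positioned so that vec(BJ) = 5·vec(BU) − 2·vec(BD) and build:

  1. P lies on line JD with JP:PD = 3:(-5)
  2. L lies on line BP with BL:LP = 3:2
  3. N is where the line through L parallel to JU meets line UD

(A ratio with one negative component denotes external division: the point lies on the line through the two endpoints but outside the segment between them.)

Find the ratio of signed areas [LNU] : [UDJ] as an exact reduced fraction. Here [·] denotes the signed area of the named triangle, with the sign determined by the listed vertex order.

Set B = (0, 0), U = (1, 0), D = (0, 1), J = (5, -2); any affine frame gives the same invariant.
1. P lies on line JD with JP:PD = 3:(-5) ⇒ P = (25/2, -13/2)
2. L lies on line BP with BL:LP = 3:2 ⇒ L = (15/2, -39/10)
3. N is where the line through L parallel to JU meets line UD ⇒ N = (23/10, -13/10)
2·[LNU] = -169/50, 2·[UDJ] = -2
[LNU]:[UDJ] = -169/50:-2 = 169/100

[LNU]:[UDJ] = 169/100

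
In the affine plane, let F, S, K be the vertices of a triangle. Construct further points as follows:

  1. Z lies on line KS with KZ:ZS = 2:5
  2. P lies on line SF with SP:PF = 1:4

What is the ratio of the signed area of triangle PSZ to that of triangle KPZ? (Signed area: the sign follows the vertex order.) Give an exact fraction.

Set F = (0, 0), S = (1, 0), K = (0, 1); any affine frame gives the same invariant.
1. Z lies on line KS with KZ:ZS = 2:5 ⇒ Z = (2/7, 5/7)
2. P lies on line SF with SP:PF = 1:4 ⇒ P = (4/5, 0)
2·[PSZ] = 1/7, 2·[KPZ] = 2/35
[PSZ]:[KPZ] = 1/7:2/35 = 5/2

[PSZ]:[KPZ] = 5/2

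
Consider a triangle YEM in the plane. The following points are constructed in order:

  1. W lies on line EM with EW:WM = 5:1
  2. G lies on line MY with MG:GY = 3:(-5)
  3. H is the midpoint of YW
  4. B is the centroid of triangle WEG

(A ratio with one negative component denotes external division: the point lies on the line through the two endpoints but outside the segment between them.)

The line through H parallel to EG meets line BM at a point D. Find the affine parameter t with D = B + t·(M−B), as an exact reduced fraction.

Choose coordinates Y = (0, 0), E = (1, 0), M = (0, 1).
1. W lies on line EM with EW:WM = 5:1 ⇒ W = (1/6, 5/6)
2. G lies on line MY with MG:GY = 3:(-5) ⇒ G = (0, 5/2)
3. H is the midpoint of YW ⇒ H = (1/12, 5/12)
4. B is the centroid of triangle WEG ⇒ B = (7/18, 10/9)
through H parallel to EG: direction (-1, 5/2); meets BM at D = (-7/52, 25/26)
D = B + t·(M−B) with t = 35/26

t = 35/26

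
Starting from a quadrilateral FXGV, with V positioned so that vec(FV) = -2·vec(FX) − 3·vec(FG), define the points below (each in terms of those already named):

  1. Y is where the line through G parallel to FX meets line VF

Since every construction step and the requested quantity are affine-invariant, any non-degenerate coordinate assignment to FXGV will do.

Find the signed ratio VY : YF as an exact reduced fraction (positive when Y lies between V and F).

VY:YF = -4

Work in coordinates with F = (0, 0), X = (1, 0), G = (0, 1), V = (-2, -3).
1. Y is where the line through G parallel to FX meets line VF ⇒ Y = (2/3, 1)
Y = V + t·(F−V) with t = 4/3, so VY:YF = t:(1−t) = 4/3:-1/3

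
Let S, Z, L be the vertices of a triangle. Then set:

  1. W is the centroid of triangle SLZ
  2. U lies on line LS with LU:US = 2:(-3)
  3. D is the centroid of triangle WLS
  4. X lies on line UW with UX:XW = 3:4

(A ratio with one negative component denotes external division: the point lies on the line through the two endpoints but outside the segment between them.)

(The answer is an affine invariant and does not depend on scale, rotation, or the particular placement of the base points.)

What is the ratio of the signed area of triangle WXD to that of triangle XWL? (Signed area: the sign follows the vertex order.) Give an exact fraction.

Set S = (0, 0), Z = (1, 0), L = (0, 1); any affine frame gives the same invariant.
1. W is the centroid of triangle SLZ ⇒ W = (1/3, 1/3)
2. U lies on line LS with LU:US = 2:(-3) ⇒ U = (0, 3)
3. D is the centroid of triangle WLS ⇒ D = (1/9, 4/9)
4. X lies on line UW with UX:XW = 3:4 ⇒ X = (1/7, 13/7)
2·[WXD] = 20/63, 2·[XWL] = -8/21
[WXD]:[XWL] = 20/63:-8/21 = -5/6

[WXD]:[XWL] = -5/6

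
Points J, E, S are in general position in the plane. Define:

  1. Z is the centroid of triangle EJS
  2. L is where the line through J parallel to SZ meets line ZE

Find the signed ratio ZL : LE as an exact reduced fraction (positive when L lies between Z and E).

Set J = (0, 0), E = (1, 0), S = (0, 1); any affine frame gives the same invariant.
1. Z is the centroid of triangle EJS ⇒ Z = (1/3, 1/3)
2. L is where the line through J parallel to SZ meets line ZE ⇒ L = (-1/3, 2/3)
L = Z + t·(E−Z) with t = -1, so ZL:LE = t:(1−t) = -1:2

ZL:LE = -1/2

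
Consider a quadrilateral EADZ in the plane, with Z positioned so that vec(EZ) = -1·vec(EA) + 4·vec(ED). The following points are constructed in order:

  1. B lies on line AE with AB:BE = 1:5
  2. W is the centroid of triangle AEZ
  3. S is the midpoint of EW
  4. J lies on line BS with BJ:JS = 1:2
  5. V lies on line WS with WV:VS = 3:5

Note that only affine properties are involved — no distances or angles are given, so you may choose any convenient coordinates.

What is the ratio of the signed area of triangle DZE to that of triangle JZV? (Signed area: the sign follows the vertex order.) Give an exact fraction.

Choose coordinates E = (0, 0), A = (1, 0), D = (0, 1), Z = (-1, 4).
1. B lies on line AE with AB:BE = 1:5 ⇒ B = (5/6, 0)
2. W is the centroid of triangle AEZ ⇒ W = (0, 4/3)
3. S is the midpoint of EW ⇒ S = (0, 2/3)
4. J lies on line BS with BJ:JS = 1:2 ⇒ J = (5/9, 2/9)
5. V lies on line WS with WV:VS = 3:5 ⇒ V = (0, 13/12)
2·[DZE] = 1, 2·[JZV] = 41/54
[DZE]:[JZV] = 1:41/54 = 54/41

[DZE]:[JZV] = 54/41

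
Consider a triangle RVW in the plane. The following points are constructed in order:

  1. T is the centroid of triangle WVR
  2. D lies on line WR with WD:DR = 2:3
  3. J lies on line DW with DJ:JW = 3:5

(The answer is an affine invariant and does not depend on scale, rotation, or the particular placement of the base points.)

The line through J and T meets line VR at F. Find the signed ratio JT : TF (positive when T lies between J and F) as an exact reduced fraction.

Set R = (0, 0), V = (1, 0), W = (0, 1); any affine frame gives the same invariant.
1. T is the centroid of triangle WVR ⇒ T = (1/3, 1/3)
2. D lies on line WR with WD:DR = 2:3 ⇒ D = (0, 3/5)
3. J lies on line DW with DJ:JW = 3:5 ⇒ J = (0, 3/4)
line JT meets VR at F = (3/5, 0)
T = J + t·(F−J) with t = 5/9, so JT:TF = 5/9:4/9

JT:TF = 5/4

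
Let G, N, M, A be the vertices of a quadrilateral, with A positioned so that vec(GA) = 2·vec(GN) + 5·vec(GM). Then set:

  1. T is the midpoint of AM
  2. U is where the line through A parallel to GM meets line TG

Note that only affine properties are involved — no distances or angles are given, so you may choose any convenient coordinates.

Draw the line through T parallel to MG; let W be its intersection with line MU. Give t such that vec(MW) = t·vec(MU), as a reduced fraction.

t = 1/2

Choose coordinates G = (0, 0), N = (1, 0), M = (0, 1), A = (2, 5).
1. T is the midpoint of AM ⇒ T = (1, 3)
2. U is where the line through A parallel to GM meets line TG ⇒ U = (2, 6)
through T parallel to MG: direction (0, -1); meets MU at W = (1, 7/2)
W = M + t·(U−M) with t = 1/2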